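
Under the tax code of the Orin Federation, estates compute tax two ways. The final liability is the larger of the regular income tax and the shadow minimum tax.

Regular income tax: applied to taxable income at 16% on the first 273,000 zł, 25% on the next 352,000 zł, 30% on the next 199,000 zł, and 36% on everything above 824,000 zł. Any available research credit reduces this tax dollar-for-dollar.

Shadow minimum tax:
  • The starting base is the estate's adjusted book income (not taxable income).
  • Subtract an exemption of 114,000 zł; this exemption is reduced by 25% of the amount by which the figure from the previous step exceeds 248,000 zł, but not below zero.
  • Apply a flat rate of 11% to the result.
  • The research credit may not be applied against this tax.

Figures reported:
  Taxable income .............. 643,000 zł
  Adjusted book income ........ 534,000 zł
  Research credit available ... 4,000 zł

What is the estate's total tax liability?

Regular income tax:
  273,000 zł × 16% = 43,680 zł
  352,000 zł × 25% = 88,000 zł
  18,000 zł × 30% = 5,400 zł
  → 137,080 zł
  Less research credit 4,000 zł → 133,080 zł

Shadow minimum tax:
  Base (adjusted book income): 534,000 zł
  Exemption: 114,000 zł − 25% × (534,000 zł − 248,000 zł) = 114,000 zł − 71,500 zł = 42,500 zł
  Base: 534,000 zł − 42,500 zł = 491,500 zł
  491,500 zł × 11% = 54,065 zł

133,080 zł > 54,065 zł, so the regular income tax governs.

133,080 zł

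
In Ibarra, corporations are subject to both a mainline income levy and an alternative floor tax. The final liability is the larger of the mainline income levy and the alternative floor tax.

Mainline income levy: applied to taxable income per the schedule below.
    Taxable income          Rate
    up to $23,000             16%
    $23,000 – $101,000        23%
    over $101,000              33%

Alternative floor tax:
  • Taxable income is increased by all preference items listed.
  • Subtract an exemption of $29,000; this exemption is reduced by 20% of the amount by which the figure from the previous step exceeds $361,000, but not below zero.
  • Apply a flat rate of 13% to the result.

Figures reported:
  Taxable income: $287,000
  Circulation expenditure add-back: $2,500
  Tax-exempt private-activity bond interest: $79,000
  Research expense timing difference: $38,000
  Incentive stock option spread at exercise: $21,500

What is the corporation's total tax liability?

Mainline income levy:
  $23,000 × 16% = $3,680
  $78,000 × 23% = $17,940
  $186,000 × 33% = $61,380
  → $83,000

Alternative floor tax:
  Adjusted income: $287,000 + $2,500 + $79,000 + $38,000 + $21,500 = $428,000
  Exemption: $29,000 − 20% × ($428,000 − $361,000) = $29,000 − $13,400 = $15,600
  Base: $428,000 − $15,600 = $412,400
  $412,400 × 13% = $53,612

$83,000 > $53,612, so the mainline income levy governs.

$83,000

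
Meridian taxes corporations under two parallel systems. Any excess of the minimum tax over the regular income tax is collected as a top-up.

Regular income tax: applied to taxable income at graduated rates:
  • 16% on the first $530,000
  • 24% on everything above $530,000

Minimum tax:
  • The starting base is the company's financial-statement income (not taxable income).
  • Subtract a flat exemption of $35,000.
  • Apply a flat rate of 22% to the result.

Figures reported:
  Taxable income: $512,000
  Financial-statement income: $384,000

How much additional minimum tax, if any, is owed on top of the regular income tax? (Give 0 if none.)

$0

Minimum tax:
  Base (financial-statement income): $384,000
  Less exemption $35,000 → base $349,000
  $349,000 × 22% = $76,780

Regular income tax:
  $512,000 × 16% = $81,920

$76,780 ≤ $81,920, so no add-on is due.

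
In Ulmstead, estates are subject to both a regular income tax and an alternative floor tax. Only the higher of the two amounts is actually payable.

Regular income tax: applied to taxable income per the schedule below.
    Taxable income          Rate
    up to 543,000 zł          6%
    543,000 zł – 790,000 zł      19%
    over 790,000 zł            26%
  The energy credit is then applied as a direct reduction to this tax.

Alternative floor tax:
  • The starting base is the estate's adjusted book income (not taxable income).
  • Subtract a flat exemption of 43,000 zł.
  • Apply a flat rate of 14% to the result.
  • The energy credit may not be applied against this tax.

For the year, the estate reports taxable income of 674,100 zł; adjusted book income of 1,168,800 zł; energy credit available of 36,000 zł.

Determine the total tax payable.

157,612 zł

Regular income tax:
  543,000 zł × 6% = 32,580 zł
  131,100 zł × 19% = 24,909 zł
  → 57,489 zł
  Less energy credit 36,000 zł → 21,489 zł

Alternative floor tax:
  Base (adjusted book income): 1,168,800 zł
  Less exemption 43,000 zł → base 1,125,800 zł
  1,125,800 zł × 14% = 157,612 zł

157,612 zł > 21,489 zł, so the alternative floor tax is the binding amount.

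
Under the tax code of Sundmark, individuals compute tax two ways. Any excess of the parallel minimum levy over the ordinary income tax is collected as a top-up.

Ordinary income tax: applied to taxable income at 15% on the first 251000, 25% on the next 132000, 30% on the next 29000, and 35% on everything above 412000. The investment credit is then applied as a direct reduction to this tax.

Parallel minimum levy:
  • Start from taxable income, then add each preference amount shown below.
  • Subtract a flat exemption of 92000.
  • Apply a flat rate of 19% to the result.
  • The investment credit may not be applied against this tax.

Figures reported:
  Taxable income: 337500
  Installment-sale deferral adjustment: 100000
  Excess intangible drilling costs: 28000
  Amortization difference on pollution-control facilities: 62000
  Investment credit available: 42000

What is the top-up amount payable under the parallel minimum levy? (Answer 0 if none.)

65470

Ordinary income tax:
  251000 × 15% = 37650
  86500 × 25% = 21625
  → 59275
  Less investment credit 42000 → 17275

Parallel minimum levy:
  Adjusted income: 337500 + 100000 + 28000 + 62000 = 527500
  Less exemption 92000 → base 435500
  435500 × 19% = 82745

Excess of parallel minimum levy over ordinary income tax: 82745 − 17275 = 65470.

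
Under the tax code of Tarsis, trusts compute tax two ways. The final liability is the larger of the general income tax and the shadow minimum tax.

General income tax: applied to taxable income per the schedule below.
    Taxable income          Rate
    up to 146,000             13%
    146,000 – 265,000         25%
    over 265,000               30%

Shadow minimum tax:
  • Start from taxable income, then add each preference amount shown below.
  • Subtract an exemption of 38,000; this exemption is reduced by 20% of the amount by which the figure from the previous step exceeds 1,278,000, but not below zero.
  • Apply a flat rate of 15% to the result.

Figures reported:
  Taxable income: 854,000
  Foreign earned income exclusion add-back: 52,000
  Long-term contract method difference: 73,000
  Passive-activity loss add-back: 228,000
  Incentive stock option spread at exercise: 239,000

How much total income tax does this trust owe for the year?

Shadow minimum tax:
  Adjusted income: 854,000 + 52,000 + 73,000 + 228,000 + 239,000 = 1,446,000
  Exemption: 38,000 − 20% × (1,446,000 − 1,278,000) = 38,000 − 33,600 = 4,400
  Base: 1,446,000 − 4,400 = 1,441,600
  1,441,600 × 15% = 216,240

General income tax:
  146,000 × 13% = 18,980
  119,000 × 25% = 29,750
  589,000 × 30% = 176,700
  → 225,430

225,430 > 216,240, so the general income tax governs.

225,430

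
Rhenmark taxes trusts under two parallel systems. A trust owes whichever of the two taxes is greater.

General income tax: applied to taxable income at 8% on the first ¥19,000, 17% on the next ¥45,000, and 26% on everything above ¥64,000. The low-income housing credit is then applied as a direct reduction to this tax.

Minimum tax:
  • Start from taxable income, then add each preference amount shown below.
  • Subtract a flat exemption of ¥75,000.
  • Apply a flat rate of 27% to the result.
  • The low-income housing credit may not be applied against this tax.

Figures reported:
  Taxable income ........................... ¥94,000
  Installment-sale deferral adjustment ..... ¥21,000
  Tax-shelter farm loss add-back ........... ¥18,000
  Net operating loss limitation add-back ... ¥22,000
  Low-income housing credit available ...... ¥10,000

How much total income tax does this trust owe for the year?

¥21,600

Minimum tax:
  Adjusted income: ¥94,000 + ¥21,000 + ¥18,000 + ¥22,000 = ¥155,000
  Less exemption ¥75,000 → base ¥80,000
  ¥80,000 × 27% = ¥21,600

General income tax:
  ¥19,000 × 8% = ¥1,520
  ¥45,000 × 17% = ¥7,650
  ¥30,000 × 26% = ¥7,800
  → ¥16,970
  Less low-income housing credit ¥10,000 → ¥6,970

¥21,600 > ¥6,970, so the minimum tax is the binding amount.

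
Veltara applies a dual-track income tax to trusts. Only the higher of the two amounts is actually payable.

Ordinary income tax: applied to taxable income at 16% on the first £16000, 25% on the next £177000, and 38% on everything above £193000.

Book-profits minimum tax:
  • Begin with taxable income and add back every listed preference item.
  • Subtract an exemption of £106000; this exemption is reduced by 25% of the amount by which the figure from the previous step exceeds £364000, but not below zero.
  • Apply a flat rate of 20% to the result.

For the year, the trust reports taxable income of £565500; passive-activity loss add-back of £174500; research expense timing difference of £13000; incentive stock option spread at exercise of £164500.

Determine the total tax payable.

Book-profits minimum tax:
  Adjusted income: £565500 + £174500 + £13000 + £164500 = £917500
  Exemption: 25% × (£917500 − £364000) = £138375 ≥ £106000, so the exemption is fully phased out
  Base: £917500 − £0 = £917500
  £917500 × 20% = £183500

Ordinary income tax:
  £16000 × 16% = £2560
  £177000 × 25% = £44250
  £372500 × 38% = £141550
  → £188360

£188360 > £183500, so the ordinary income tax governs.

£188360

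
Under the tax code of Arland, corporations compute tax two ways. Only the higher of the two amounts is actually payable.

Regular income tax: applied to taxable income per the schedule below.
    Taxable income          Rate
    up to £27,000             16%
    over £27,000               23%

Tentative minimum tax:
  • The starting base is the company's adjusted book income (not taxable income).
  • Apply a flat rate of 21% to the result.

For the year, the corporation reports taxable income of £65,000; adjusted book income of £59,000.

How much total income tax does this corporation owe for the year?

Regular income tax:
  £27,000 × 16% = £4,320
  £38,000 × 23% = £8,740
  → £13,060

Tentative minimum tax:
  Base (adjusted book income): £59,000
  £59,000 × 21% = £12,390

£13,060 > £12,390, so the regular income tax governs.

£13,060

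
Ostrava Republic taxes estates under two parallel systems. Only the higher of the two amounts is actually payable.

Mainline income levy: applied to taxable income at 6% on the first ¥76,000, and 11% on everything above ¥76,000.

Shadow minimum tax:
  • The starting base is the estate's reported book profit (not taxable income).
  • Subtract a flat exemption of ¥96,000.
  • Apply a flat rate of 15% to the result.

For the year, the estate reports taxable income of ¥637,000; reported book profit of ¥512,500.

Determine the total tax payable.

¥66,270

Mainline income levy:
  ¥76,000 × 6% = ¥4,560
  ¥561,000 × 11% = ¥61,710
  → ¥66,270

Shadow minimum tax:
  Base (reported book profit): ¥512,500
  Less exemption ¥96,000 → base ¥416,500
  ¥416,500 × 15% = ¥62,475

¥66,270 > ¥62,475, so the mainline income levy governs.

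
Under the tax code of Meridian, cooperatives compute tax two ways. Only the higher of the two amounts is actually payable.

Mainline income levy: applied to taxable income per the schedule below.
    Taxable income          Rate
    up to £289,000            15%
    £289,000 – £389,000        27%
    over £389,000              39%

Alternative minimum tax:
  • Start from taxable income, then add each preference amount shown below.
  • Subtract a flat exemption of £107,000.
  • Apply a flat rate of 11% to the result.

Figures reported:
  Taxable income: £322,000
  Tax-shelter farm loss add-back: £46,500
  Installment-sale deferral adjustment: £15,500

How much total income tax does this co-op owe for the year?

£52,260

Alternative minimum tax:
  Adjusted income: £322,000 + £46,500 + £15,500 = £384,000
  Less exemption £107,000 → base £277,000
  £277,000 × 11% = £30,470

Mainline income levy:
  £289,000 × 15% = £43,350
  £33,000 × 27% = £8,910
  → £52,260

£52,260 > £30,470, so the mainline income levy governs.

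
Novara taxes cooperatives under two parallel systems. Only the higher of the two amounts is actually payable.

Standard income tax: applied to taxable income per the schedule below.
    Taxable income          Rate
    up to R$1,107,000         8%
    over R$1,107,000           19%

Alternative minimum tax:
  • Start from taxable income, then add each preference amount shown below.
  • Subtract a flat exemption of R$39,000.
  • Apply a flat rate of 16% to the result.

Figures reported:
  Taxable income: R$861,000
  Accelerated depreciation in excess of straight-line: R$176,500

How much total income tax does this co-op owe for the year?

R$159,760

Alternative minimum tax:
  Adjusted income: R$861,000 + R$176,500 = R$1,037,500
  Less exemption R$39,000 → base R$998,500
  R$998,500 × 16% = R$159,760

Standard income tax:
  R$861,000 × 8% = R$68,880

R$159,760 > R$68,880, so the alternative minimum tax is the binding amount.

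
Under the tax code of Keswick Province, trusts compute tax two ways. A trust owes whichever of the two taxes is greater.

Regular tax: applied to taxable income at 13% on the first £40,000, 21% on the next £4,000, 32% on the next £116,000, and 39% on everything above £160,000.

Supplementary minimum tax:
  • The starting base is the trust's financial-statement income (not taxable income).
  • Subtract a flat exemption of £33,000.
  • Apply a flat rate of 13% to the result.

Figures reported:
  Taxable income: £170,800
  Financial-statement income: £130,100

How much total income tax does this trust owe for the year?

Regular tax:
  £40,000 × 13% = £5,200
  £4,000 × 21% = £840
  £116,000 × 32% = £37,120
  £10,800 × 39% = £4,212
  → £47,372

Supplementary minimum tax:
  Base (financial-statement income): £130,100
  Less exemption £33,000 → base £97,100
  £97,100 × 13% = £12,623

£47,372 > £12,623, so the regular tax governs.

£47,372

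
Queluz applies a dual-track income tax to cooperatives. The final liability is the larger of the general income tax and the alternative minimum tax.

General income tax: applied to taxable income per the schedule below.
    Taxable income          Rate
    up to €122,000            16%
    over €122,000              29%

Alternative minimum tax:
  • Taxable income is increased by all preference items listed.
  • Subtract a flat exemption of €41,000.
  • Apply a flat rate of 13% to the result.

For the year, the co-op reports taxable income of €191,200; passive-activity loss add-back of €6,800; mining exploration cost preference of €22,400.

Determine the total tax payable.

General income tax:
  €122,000 × 16% = €19,520
  €69,200 × 29% = €20,068
  → €39,588

Alternative minimum tax:
  Adjusted income: €191,200 + €6,800 + €22,400 = €220,400
  Less exemption €41,000 → base €179,400
  €179,400 × 13% = €23,322

€39,588 > €23,322, so the general income tax governs.

€39,588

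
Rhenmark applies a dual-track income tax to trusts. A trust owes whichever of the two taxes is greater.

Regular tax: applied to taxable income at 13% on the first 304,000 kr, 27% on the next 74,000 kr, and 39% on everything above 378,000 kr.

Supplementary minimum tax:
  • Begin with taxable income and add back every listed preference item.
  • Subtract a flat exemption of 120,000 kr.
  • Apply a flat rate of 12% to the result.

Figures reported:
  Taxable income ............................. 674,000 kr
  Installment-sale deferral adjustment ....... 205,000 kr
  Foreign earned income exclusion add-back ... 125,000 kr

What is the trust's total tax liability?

Supplementary minimum tax:
  Adjusted income: 674,000 kr + 205,000 kr + 125,000 kr = 1,004,000 kr
  Less exemption 120,000 kr → base 884,000 kr
  884,000 kr × 12% = 106,080 kr

Regular tax:
  304,000 kr × 13% = 39,520 kr
  74,000 kr × 27% = 19,980 kr
  296,000 kr × 39% = 115,440 kr
  → 174,940 kr

174,940 kr > 106,080 kr, so the regular tax governs.

174,940 kr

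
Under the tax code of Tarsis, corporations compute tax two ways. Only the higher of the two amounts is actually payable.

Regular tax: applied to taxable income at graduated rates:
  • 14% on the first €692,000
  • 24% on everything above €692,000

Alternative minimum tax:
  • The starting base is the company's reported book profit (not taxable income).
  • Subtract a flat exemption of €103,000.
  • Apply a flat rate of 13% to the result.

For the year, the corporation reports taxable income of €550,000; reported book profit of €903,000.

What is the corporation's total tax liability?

Alternative minimum tax:
  Base (reported book profit): €903,000
  Less exemption €103,000 → base €800,000
  €800,000 × 13% = €104,000

Regular tax:
  €550,000 × 14% = €77,000

€104,000 > €77,000, so the alternative minimum tax is the binding amount.

€104,000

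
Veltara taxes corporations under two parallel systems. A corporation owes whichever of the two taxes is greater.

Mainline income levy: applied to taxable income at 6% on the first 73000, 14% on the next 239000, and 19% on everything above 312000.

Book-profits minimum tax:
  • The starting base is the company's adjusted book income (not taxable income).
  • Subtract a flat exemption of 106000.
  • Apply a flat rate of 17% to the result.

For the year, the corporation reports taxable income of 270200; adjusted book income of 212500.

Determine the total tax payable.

Mainline income levy:
  73000 × 6% = 4380
  197200 × 14% = 27608
  → 31988

Book-profits minimum tax:
  Base (adjusted book income): 212500
  Less exemption 106000 → base 106500
  106500 × 17% = 18105

31988 > 18105, so the mainline income levy governs.

31988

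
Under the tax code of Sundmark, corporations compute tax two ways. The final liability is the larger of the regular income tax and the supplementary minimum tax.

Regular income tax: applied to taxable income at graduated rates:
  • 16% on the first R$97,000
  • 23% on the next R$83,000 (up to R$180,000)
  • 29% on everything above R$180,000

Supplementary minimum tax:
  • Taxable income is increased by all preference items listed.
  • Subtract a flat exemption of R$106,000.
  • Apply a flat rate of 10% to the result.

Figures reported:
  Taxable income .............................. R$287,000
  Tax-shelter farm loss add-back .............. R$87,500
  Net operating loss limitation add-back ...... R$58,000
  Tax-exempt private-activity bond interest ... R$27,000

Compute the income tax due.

Supplementary minimum tax:
  Adjusted income: R$287,000 + R$87,500 + R$58,000 + R$27,000 = R$459,500
  Less exemption R$106,000 → base R$353,500
  R$353,500 × 10% = R$35,350

Regular income tax:
  R$97,000 × 16% = R$15,520
  R$83,000 × 23% = R$19,090
  R$107,000 × 29% = R$31,030
  → R$65,640

R$65,640 > R$35,350, so the regular income tax governs.

R$65,640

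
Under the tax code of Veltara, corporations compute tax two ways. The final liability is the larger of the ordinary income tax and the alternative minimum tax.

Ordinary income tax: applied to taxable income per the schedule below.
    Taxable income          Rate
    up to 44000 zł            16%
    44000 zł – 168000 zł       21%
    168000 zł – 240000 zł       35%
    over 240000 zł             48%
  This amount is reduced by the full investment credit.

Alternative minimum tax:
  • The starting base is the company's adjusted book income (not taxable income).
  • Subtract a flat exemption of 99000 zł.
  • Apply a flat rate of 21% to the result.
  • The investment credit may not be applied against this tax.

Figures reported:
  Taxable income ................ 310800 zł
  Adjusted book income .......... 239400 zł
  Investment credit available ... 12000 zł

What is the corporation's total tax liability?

Ordinary income tax:
  44000 zł × 16% = 7040 zł
  124000 zł × 21% = 26040 zł
  72000 zł × 35% = 25200 zł
  70800 zł × 48% = 33984 zł
  → 92264 zł
  Less investment credit 12000 zł → 80264 zł

Alternative minimum tax:
  Base (adjusted book income): 239400 zł
  Less exemption 99000 zł → base 140400 zł
  140400 zł × 21% = 29484 zł

80264 zł > 29484 zł, so the ordinary income tax governs.

80264 zł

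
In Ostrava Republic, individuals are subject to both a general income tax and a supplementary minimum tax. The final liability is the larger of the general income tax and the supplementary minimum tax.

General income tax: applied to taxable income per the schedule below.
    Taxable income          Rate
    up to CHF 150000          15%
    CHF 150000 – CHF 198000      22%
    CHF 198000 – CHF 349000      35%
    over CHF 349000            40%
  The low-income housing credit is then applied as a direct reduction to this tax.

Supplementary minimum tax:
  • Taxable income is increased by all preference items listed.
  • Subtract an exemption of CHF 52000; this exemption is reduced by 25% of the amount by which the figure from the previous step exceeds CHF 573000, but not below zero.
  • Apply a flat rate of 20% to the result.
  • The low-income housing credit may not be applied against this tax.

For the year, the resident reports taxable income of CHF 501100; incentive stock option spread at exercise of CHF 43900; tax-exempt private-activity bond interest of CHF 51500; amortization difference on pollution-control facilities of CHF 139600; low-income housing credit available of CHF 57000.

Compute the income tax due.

CHF 144975

Supplementary minimum tax:
  Adjusted income: CHF 501100 + CHF 43900 + CHF 51500 + CHF 139600 = CHF 736100
  Exemption: CHF 52000 − 25% × (CHF 736100 − CHF 573000) = CHF 52000 − CHF 40775 = CHF 11225
  Base: CHF 736100 − CHF 11225 = CHF 724875
  CHF 724875 × 20% = CHF 144975

General income tax:
  CHF 150000 × 15% = CHF 22500
  CHF 48000 × 22% = CHF 10560
  CHF 151000 × 35% = CHF 52850
  CHF 152100 × 40% = CHF 60840
  → CHF 146750
  Less low-income housing credit CHF 57000 → CHF 89750

CHF 144975 > CHF 89750, so the supplementary minimum tax is the binding amount.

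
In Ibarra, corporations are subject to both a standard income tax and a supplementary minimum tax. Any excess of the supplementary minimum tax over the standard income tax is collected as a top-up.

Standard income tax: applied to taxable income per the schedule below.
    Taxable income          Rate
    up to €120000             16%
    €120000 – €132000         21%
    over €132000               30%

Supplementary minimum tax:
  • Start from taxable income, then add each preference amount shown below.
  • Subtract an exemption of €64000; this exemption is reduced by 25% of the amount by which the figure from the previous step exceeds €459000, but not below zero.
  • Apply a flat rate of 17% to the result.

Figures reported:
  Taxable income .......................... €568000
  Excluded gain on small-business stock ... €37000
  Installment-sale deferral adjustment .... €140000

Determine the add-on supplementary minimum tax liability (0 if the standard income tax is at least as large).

Standard income tax:
  €120000 × 16% = €19200
  €12000 × 21% = €2520
  €436000 × 30% = €130800
  → €152520

Supplementary minimum tax:
  Adjusted income: €568000 + €37000 + €140000 = €745000
  Exemption: 25% × (€745000 − €459000) = €71500 ≥ €64000, so the exemption is fully phased out
  Base: €745000 − €0 = €745000
  €745000 × 17% = €126650

€126650 ≤ €152520, so no add-on is due.

€0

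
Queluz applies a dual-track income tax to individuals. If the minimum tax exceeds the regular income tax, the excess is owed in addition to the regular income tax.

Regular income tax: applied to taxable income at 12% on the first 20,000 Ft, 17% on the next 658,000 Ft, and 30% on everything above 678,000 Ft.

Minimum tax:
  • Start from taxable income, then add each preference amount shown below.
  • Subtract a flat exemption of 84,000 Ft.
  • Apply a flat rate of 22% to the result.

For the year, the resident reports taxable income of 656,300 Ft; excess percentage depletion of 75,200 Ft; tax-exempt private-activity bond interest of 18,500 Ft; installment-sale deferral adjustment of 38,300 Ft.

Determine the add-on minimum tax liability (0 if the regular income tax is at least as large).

Minimum tax:
  Adjusted income: 656,300 Ft + 75,200 Ft + 18,500 Ft + 38,300 Ft = 788,300 Ft
  Less exemption 84,000 Ft → base 704,300 Ft
  704,300 Ft × 22% = 154,946 Ft

Regular income tax:
  20,000 Ft × 12% = 2,400 Ft
  636,300 Ft × 17% = 108,171 Ft
  → 110,571 Ft

Excess of minimum tax over regular income tax: 154,946 Ft − 110,571 Ft = 44,375 Ft.

44,375 Ft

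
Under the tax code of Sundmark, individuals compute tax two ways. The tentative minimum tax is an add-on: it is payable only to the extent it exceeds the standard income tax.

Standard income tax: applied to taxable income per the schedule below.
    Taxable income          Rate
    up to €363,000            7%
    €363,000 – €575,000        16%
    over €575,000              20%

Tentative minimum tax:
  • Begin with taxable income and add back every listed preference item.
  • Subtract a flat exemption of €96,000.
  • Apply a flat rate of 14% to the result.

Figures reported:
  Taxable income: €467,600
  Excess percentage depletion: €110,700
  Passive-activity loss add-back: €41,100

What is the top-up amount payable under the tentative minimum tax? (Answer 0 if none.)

€31,130

Standard income tax:
  €363,000 × 7% = €25,410
  €104,600 × 16% = €16,736
  → €42,146

Tentative minimum tax:
  Adjusted income: €467,600 + €110,700 + €41,100 = €619,400
  Less exemption €96,000 → base €523,400
  €523,400 × 14% = €73,276

Excess of tentative minimum tax over standard income tax: €73,276 − €42,146 = €31,130.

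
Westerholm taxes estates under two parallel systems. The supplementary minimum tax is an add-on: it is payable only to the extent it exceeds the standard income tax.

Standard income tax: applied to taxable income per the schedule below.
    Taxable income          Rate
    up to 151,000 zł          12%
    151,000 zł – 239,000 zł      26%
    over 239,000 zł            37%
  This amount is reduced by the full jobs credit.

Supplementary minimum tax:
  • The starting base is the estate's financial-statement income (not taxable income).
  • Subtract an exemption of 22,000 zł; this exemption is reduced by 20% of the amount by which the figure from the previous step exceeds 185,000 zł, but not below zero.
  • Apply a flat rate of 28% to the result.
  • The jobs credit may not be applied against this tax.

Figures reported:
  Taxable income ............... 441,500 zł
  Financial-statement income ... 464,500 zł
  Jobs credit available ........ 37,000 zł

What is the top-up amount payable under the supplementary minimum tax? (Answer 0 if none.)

51,135 zł

Supplementary minimum tax:
  Base (financial-statement income): 464,500 zł
  Exemption: 20% × (464,500 zł − 185,000 zł) = 55,900 zł ≥ 22,000 zł, so the exemption is fully phased out
  Base: 464,500 zł − 0 zł = 464,500 zł
  464,500 zł × 28% = 130,060 zł

Standard income tax:
  151,000 zł × 12% = 18,120 zł
  88,000 zł × 26% = 22,880 zł
  202,500 zł × 37% = 74,925 zł
  → 115,925 zł
  Less jobs credit 37,000 zł → 78,925 zł

Excess of supplementary minimum tax over standard income tax: 130,060 zł − 78,925 zł = 51,135 zł.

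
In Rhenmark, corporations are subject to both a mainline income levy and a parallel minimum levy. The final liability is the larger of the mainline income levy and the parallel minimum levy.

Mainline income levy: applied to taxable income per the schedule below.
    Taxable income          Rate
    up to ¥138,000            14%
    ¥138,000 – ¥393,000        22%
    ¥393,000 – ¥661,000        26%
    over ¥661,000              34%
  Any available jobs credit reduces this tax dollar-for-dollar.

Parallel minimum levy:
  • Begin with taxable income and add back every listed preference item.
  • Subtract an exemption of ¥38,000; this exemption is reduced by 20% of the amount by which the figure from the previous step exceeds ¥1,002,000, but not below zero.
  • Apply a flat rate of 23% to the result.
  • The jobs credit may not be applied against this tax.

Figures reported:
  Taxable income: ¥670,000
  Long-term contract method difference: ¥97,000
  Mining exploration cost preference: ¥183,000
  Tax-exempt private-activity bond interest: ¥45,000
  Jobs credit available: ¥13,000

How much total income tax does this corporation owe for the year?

¥220,110

Parallel minimum levy:
  Adjusted income: ¥670,000 + ¥97,000 + ¥183,000 + ¥45,000 = ¥995,000
  Exemption: ¥995,000 ≤ ¥1,002,000, so full ¥38,000 applies
  Base: ¥995,000 − ¥38,000 = ¥957,000
  ¥957,000 × 23% = ¥220,110

Mainline income levy:
  ¥138,000 × 14% = ¥19,320
  ¥255,000 × 22% = ¥56,100
  ¥268,000 × 26% = ¥69,680
  ¥9,000 × 34% = ¥3,060
  → ¥148,160
  Less jobs credit ¥13,000 → ¥135,160

¥220,110 > ¥135,160, so the parallel minimum levy is the binding amount.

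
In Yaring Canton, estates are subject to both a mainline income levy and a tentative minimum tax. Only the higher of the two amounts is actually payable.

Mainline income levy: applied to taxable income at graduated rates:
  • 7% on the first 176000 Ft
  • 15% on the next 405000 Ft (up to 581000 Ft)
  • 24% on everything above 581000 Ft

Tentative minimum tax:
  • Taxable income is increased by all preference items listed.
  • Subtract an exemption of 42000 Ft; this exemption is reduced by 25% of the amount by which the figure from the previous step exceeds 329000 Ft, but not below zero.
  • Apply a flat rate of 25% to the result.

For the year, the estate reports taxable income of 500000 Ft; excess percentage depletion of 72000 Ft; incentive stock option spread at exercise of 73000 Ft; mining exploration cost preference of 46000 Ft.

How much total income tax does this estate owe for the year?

172750 Ft

Tentative minimum tax:
  Adjusted income: 500000 Ft + 72000 Ft + 73000 Ft + 46000 Ft = 691000 Ft
  Exemption: 25% × (691000 Ft − 329000 Ft) = 90500 Ft ≥ 42000 Ft, so the exemption is fully phased out
  Base: 691000 Ft − 0 Ft = 691000 Ft
  691000 Ft × 25% = 172750 Ft

Mainline income levy:
  176000 Ft × 7% = 12320 Ft
  324000 Ft × 15% = 48600 Ft
  → 60920 Ft

172750 Ft > 60920 Ft, so the tentative minimum tax is the binding amount.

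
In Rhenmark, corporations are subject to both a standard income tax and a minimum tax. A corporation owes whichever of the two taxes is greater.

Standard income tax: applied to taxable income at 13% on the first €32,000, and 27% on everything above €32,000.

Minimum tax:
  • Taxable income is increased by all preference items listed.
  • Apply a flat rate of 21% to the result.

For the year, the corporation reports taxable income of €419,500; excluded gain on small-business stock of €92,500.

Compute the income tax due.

€108,785

Standard income tax:
  €32,000 × 13% = €4,160
  €387,500 × 27% = €104,625
  → €108,785

Minimum tax:
  Adjusted income: €419,500 + €92,500 = €512,000
  €512,000 × 21% = €107,520

€108,785 > €107,520, so the standard income tax governs.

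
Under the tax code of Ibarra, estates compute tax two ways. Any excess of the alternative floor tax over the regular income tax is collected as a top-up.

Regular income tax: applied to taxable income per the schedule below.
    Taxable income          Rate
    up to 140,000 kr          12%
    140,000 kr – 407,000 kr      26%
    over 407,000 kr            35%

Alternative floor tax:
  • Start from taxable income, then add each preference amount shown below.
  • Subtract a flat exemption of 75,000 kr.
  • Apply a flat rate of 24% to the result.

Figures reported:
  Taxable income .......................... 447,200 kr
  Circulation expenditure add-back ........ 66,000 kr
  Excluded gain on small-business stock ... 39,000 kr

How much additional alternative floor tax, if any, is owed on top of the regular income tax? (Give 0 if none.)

14,238 kr

Alternative floor tax:
  Adjusted income: 447,200 kr + 66,000 kr + 39,000 kr = 552,200 kr
  Less exemption 75,000 kr → base 477,200 kr
  477,200 kr × 24% = 114,528 kr

Regular income tax:
  140,000 kr × 12% = 16,800 kr
  267,000 kr × 26% = 69,420 kr
  40,200 kr × 35% = 14,070 kr
  → 100,290 kr

Excess of alternative floor tax over regular income tax: 114,528 kr − 100,290 kr = 14,238 kr.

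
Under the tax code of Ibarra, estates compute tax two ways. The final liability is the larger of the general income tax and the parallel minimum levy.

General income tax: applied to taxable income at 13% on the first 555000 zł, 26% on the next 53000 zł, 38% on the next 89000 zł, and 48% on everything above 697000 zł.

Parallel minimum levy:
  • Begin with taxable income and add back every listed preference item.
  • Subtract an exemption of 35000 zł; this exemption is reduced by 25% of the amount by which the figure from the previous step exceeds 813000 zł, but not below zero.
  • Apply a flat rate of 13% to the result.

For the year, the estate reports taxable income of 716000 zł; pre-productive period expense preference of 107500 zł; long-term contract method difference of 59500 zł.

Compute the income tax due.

General income tax:
  555000 zł × 13% = 72150 zł
  53000 zł × 26% = 13780 zł
  89000 zł × 38% = 33820 zł
  19000 zł × 48% = 9120 zł
  → 128870 zł

Parallel minimum levy:
  Adjusted income: 716000 zł + 107500 zł + 59500 zł = 883000 zł
  Exemption: 35000 zł − 25% × (883000 zł − 813000 zł) = 35000 zł − 17500 zł = 17500 zł
  Base: 883000 zł − 17500 zł = 865500 zł
  865500 zł × 13% = 112515 zł

128870 zł > 112515 zł, so the general income tax governs.

128870 zł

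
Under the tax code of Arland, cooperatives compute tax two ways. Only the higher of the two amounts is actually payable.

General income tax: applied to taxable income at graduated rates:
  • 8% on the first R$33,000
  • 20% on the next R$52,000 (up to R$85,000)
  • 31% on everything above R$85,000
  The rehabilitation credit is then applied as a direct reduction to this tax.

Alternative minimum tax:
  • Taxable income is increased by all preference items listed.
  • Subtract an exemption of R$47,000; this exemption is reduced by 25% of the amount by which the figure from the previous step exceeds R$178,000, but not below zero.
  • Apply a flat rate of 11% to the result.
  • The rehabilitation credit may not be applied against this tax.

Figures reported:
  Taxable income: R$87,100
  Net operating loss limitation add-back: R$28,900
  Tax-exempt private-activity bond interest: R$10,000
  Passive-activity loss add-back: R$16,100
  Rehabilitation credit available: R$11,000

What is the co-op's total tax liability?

Alternative minimum tax:
  Adjusted income: R$87,100 + R$28,900 + R$10,000 + R$16,100 = R$142,100
  Exemption: R$142,100 ≤ R$178,000, so full R$47,000 applies
  Base: R$142,100 − R$47,000 = R$95,100
  R$95,100 × 11% = R$10,461

General income tax:
  R$33,000 × 8% = R$2,640
  R$52,000 × 20% = R$10,400
  R$2,100 × 31% = R$651
  → R$13,691
  Less rehabilitation credit R$11,000 → R$2,691

R$10,461 > R$2,691, so the alternative minimum tax is the binding amount.

R$10,461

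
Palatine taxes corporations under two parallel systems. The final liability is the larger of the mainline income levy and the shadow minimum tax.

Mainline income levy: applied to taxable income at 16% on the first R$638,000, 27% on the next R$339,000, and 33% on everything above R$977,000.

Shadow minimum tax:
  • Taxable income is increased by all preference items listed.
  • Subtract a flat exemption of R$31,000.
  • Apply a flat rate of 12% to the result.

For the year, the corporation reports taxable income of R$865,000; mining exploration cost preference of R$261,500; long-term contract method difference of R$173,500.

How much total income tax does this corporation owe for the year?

Mainline income levy:
  R$638,000 × 16% = R$102,080
  R$227,000 × 27% = R$61,290
  → R$163,370

Shadow minimum tax:
  Adjusted income: R$865,000 + R$261,500 + R$173,500 = R$1,300,000
  Less exemption R$31,000 → base R$1,269,000
  R$1,269,000 × 12% = R$152,280

R$163,370 > R$152,280, so the mainline income levy governs.

R$163,370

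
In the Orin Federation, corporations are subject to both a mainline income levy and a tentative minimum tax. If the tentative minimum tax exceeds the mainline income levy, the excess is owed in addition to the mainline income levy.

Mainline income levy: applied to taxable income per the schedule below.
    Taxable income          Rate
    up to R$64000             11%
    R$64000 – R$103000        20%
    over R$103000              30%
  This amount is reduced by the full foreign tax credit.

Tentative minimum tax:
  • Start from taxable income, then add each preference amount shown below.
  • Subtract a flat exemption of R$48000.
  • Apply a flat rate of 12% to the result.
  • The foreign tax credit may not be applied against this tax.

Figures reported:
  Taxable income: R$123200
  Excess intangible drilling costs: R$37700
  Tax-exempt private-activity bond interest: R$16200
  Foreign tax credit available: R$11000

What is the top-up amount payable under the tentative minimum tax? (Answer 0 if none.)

R$5592

Mainline income levy:
  R$64000 × 11% = R$7040
  R$39000 × 20% = R$7800
  R$20200 × 30% = R$6060
  → R$20900
  Less foreign tax credit R$11000 → R$9900

Tentative minimum tax:
  Adjusted income: R$123200 + R$37700 + R$16200 = R$177100
  Less exemption R$48000 → base R$129100
  R$129100 × 12% = R$15492

Excess of tentative minimum tax over mainline income levy: R$15492 − R$9900 = R$5592.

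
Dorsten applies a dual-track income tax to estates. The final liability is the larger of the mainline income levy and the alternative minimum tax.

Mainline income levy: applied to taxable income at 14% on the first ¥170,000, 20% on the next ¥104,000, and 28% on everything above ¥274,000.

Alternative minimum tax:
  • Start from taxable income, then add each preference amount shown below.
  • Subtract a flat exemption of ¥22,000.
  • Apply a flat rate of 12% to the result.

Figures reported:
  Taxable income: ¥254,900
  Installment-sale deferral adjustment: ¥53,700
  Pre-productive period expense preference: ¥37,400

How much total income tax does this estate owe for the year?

¥40,780

Mainline income levy:
  ¥170,000 × 14% = ¥23,800
  ¥84,900 × 20% = ¥16,980
  → ¥40,780

Alternative minimum tax:
  Adjusted income: ¥254,900 + ¥53,700 + ¥37,400 = ¥346,000
  Less exemption ¥22,000 → base ¥324,000
  ¥324,000 × 12% = ¥38,880

¥40,780 > ¥38,880, so the mainline income levy governs.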